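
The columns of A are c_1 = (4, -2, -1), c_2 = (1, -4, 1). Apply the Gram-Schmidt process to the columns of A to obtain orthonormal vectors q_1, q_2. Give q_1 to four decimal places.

c_1 = (4, -2, -1); ‖c_1‖ = 4.5826, so q_1 = (0.8729, -0.4364, -0.2182).

q_1 = (0.8729, -0.4364, -0.2182)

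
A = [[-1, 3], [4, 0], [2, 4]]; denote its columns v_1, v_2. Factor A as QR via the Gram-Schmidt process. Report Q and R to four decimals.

v_1 = (-1, 4, 2); ‖v_1‖ = 4.5826, so q_1 = (-0.2182, 0.8729, 0.4364).
q_1·v_2 = (-0.2182)·3 + 0.8729·0 + 0.4364·4 = 1.0911.
u_2 = v_2 − 1.0911·q_1 = (3.2381, -0.9524, 3.5238).
‖u_2‖ = 4.8795, so q_2 = (0.6636, -0.1952, 0.7222).

Q = [[-0.2182, 0.6636], [0.8729, -0.1952], [0.4364, 0.7222]], R = [[4.5826, 1.0911], [0.0000, 4.8795]]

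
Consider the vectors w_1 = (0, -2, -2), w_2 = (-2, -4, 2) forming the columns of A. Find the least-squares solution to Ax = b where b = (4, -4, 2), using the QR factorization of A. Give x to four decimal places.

x = (0.2727, 0.4545)

q_1 = w_1/‖w_1‖ = (0, -2, -2)/2.8284 = (0.0000, -0.7071, -0.7071).
r_{12} = q_1·w_2 = 1.4142.
u_2 = w_2 − 1.4142·q_1 = (-2.0000, -3.0000, 3.0000).
‖u_2‖ = 4.6904, so q_2 = (-0.4264, -0.6396, 0.6396).
Qᵀb = (1.4142, 2.1320).
Back-substitute: x_2 = 2.1320/4.6904 = 0.4545.
x_1 = (1.4142 − 1.4142·0.4545)/2.8284 = 0.2727.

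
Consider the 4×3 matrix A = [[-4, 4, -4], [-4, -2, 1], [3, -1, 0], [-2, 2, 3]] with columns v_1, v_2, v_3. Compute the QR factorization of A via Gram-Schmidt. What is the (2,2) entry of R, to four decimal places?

v_1 = (-4, -4, 3, -2); ‖v_1‖ = 6.7082, so e_1 = (-0.5963, -0.5963, 0.4472, -0.2981).
e_1·v_2 = (-0.5963)·4 + (-0.5963)·(-2) + 0.4472·(-1) + (-0.2981)·2 = -2.2361.
u_2 = v_2 + 2.2361·e_1 = (2.6667, -3.3333, 0.0000, 1.3333).
r_{22} = ‖u_2‖ = 4.4721.

r_{22} = 4.4721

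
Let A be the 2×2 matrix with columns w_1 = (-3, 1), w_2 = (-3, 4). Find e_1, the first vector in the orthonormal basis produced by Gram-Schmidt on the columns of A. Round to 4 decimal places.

e_1 = (-0.9487, 0.3162)

w_1 = (-3, 1); ‖w_1‖ = 3.1623, so e_1 = (-0.9487, 0.3162).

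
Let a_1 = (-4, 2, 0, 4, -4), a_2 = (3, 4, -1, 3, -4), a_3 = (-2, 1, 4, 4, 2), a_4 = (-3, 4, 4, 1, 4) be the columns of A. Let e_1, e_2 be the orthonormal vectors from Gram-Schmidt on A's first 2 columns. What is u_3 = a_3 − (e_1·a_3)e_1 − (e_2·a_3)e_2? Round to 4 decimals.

e_1 = a_1/‖a_1‖ = (-4, 2, 0, 4, -4)/7.2111 = (-0.5547, 0.2774, 0.0000, 0.5547, -0.5547).
r_{12} = e_1·a_2 = 3.3282.
u_2 = a_2 − 3.3282·e_1 = (4.8462, 3.0769, -1.0000, 1.1538, -2.1538).
‖u_2‖ = 6.3185, so e_2 = (0.7670, 0.4870, -0.1583, 0.1826, -0.3409).
r_{13} = e_1·a_3 = 2.4962; r_{23} = e_2·a_3 = -1.6314.
u_3 = a_3 − 2.4962·e_1 + 1.6314·e_2 = (0.6358, 1.1021, 3.7418, 2.9133, 2.8285).

u_3 = (0.6358, 1.1021, 3.7418, 2.9133, 2.8285)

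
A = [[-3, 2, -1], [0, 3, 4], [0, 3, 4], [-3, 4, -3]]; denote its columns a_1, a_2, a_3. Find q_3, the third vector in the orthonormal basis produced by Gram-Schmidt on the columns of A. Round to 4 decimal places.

a_1 = (-3, 0, 0, -3); ‖a_1‖ = 4.2426, so q_1 = (-0.7071, 0.0000, 0.0000, -0.7071).
q_1·a_2 = (-0.7071)·2 + 0.0000·3 + 0.0000·3 + (-0.7071)·4 = -4.2426.
u_2 = a_2 + 4.2426·q_1 = (-1.0000, 3.0000, 3.0000, 1.0000).
‖u_2‖ = 4.4721, so q_2 = (-0.2236, 0.6708, 0.6708, 0.2236).
q_1·a_3 = (-0.7071)·(-1) + 0.0000·4 + 0.0000·4 + (-0.7071)·(-3) = 2.8284; q_2·a_3 = (-0.2236)·(-1) + 0.6708·4 + 0.6708·4 + 0.2236·(-3) = 4.9193.
u_3 = a_3 − 2.8284·q_1 − 4.9193·q_2 = (2.1000, 0.7000, 0.7000, -2.1000).
‖u_3‖ = 3.1305, so q_3 = (0.6708, 0.2236, 0.2236, -0.6708).

q_3 = (0.6708, 0.2236, 0.2236, -0.6708)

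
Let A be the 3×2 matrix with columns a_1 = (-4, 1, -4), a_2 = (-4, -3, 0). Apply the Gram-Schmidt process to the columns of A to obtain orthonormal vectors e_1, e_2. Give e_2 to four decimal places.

e_1 = a_1/‖a_1‖ = (-4, 1, -4)/5.7446 = (-0.6963, 0.1741, -0.6963).
r_{12} = e_1·a_2 = 2.2630.
u_2 = a_2 − 2.2630·e_1 = (-2.4242, -3.3939, 1.5758).
‖u_2‖ = 4.4586, so e_2 = (-0.5437, -0.7612, 0.3534).

e_2 = (-0.5437, -0.7612, 0.3534)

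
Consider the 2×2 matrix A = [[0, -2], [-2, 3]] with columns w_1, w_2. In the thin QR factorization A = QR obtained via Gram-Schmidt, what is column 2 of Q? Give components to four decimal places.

e_2 = (-1.0000, 0.0000)

w_1 = (0, -2); ‖w_1‖ = 2.0000, so e_1 = (0.0000, -1.0000).
e_1·w_2 = 0.0000·(-2) + (-1.0000)·3 = -3.0000.
u_2 = w_2 + 3.0000·e_1 = (-2.0000, 0.0000).
‖u_2‖ = 2.0000, so e_2 = (-1.0000, 0.0000).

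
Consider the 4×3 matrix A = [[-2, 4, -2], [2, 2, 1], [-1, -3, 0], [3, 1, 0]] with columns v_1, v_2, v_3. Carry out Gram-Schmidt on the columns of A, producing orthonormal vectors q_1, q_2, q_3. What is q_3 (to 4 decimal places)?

q_3 = (-0.3161, 0.5957, -0.2553, -0.6929)

v_1 = (-2, 2, -1, 3); ‖v_1‖ = 4.2426, so q_1 = (-0.4714, 0.4714, -0.2357, 0.7071).
q_1·v_2 = (-0.4714)·4 + 0.4714·2 + (-0.2357)·(-3) + 0.7071·1 = 0.4714.
u_2 = v_2 − 0.4714·q_1 = (4.2222, 1.7778, -2.8889, 0.6667).
‖u_2‖ = 5.4569, so q_2 = (0.7737, 0.3258, -0.5294, 0.1222).
q_1·v_3 = (-0.4714)·(-2) + 0.4714·1 + (-0.2357)·0 + 0.7071·0 = 1.4142; q_2·v_3 = 0.7737·(-2) + 0.3258·1 + (-0.5294)·0 + 0.1222·0 = -1.2217.
u_3 = v_3 − 1.4142·q_1 + 1.2217·q_2 = (-0.3881, 0.7313, -0.3134, -0.8507).
‖u_3‖ = 1.2278, so q_3 = (-0.3161, 0.5957, -0.2553, -0.6929).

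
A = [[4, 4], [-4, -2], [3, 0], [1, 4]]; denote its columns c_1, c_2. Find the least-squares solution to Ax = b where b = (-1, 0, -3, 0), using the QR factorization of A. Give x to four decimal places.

x = (-0.4890, 0.2692)

c_1 = (4, -4, 3, 1); ‖c_1‖ = 6.4807, so e_1 = (0.6172, -0.6172, 0.4629, 0.1543).
e_1·c_2 = 0.6172·4 + (-0.6172)·(-2) + 0.4629·0 + 0.1543·4 = 4.3205.
u_2 = c_2 − 4.3205·e_1 = (1.3333, 0.6667, -2.0000, 3.3333).
‖u_2‖ = 4.1633, so e_2 = (0.3203, 0.1601, -0.4804, 0.8006).
Qᵀb = (-2.0059, 1.1209).
Back-substitute: x_2 = 1.1209/4.1633 = 0.2692.
x_1 = (-2.0059 − 4.3205·0.2692)/6.4807 = -0.4890.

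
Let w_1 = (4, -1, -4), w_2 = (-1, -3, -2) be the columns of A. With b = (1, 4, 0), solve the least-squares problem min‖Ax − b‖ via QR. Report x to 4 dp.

x = (0.2203, -1.0387)

w_1 = (4, -1, -4); ‖w_1‖ = 5.7446, so q_1 = (0.6963, -0.1741, -0.6963).
q_1·w_2 = 0.6963·(-1) + (-0.1741)·(-3) + (-0.6963)·(-2) = 1.2185.
u_2 = w_2 − 1.2185·q_1 = (-1.8485, -2.7879, -1.1515).
‖u_2‖ = 3.5377, so q_2 = (-0.5225, -0.7881, -0.3255).
Qᵀb = (0.0000, -3.6747).
Back-substitute: x_2 = -3.6747/3.5377 = -1.0387.
x_1 = (0.0000 − 1.2185·(-1.0387))/5.7446 = 0.2203.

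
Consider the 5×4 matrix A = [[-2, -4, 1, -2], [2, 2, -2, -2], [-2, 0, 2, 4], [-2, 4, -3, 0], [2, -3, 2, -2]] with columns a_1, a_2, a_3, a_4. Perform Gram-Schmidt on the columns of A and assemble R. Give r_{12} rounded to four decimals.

a_1 = (-2, 2, -2, -2, 2); ‖a_1‖ = 4.4721, so e_1 = (-0.4472, 0.4472, -0.4472, -0.4472, 0.4472).
r_{12} = e_1·a_2 = -0.4472.

r_{12} = -0.4472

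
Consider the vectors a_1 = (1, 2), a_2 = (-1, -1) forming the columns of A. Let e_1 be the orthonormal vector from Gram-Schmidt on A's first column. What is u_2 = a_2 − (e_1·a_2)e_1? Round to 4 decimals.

u_2 = (-0.4000, 0.2000)

a_1 = (1, 2); ‖a_1‖ = 2.2361, so e_1 = (0.4472, 0.8944).
e_1·a_2 = 0.4472·(-1) + 0.8944·(-1) = -1.3416.
u_2 = a_2 + 1.3416·e_1 = (-0.4000, 0.2000).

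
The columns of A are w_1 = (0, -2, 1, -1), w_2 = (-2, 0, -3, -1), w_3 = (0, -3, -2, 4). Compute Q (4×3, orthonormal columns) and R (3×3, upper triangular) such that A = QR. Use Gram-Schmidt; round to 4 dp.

e_1 = w_1/‖w_1‖ = (0, -2, 1, -1)/2.4495 = (0.0000, -0.8165, 0.4082, -0.4082).
r_{12} = e_1·w_2 = -0.8165.
u_2 = w_2 + 0.8165·e_1 = (-2.0000, -0.6667, -2.6667, -1.3333).
‖u_2‖ = 3.6515, so e_2 = (-0.5477, -0.1826, -0.7303, -0.3651).
r_{13} = e_1·w_3 = 0.0000; r_{23} = e_2·w_3 = 0.5477.
u_3 = w_3 + 0.0000·e_1 − 0.5477·e_2 = (0.3000, -2.9000, -1.6000, 4.2000).
‖u_3‖ = 5.3572, so e_3 = (0.0560, -0.5413, -0.2987, 0.7840).

Q = [[0.0000, -0.5477, 0.0560], [-0.8165, -0.1826, -0.5413], [0.4082, -0.7303, -0.2987], [-0.4082, -0.3651, 0.7840]], R = [[2.4495, -0.8165, 0.0000], [0.0000, 3.6515, 0.5477], [0.0000, 0.0000, 5.3572]]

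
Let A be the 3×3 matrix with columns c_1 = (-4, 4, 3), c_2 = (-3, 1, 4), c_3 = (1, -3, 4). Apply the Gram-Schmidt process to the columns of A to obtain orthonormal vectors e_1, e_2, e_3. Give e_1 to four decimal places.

e_1 = (-0.6247, 0.6247, 0.4685)

c_1 = (-4, 4, 3); ‖c_1‖ = 6.4031, so e_1 = (-0.6247, 0.6247, 0.4685).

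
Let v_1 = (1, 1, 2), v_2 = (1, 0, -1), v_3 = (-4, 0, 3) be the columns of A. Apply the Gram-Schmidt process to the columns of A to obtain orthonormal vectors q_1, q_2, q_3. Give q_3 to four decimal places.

q_3 = (-0.3015, 0.9045, -0.3015)

q_1 = v_1/‖v_1‖ = (1, 1, 2)/2.4495 = (0.4082, 0.4082, 0.8165).
r_{12} = q_1·v_2 = -0.4082.
u_2 = v_2 + 0.4082·q_1 = (1.1667, 0.1667, -0.6667).
‖u_2‖ = 1.3540, so q_2 = (0.8616, 0.1231, -0.4924).
r_{13} = q_1·v_3 = 0.8165; r_{23} = q_2·v_3 = -4.9237.
u_3 = v_3 − 0.8165·q_1 + 4.9237·q_2 = (-0.0909, 0.2727, -0.0909).
‖u_3‖ = 0.3015, so q_3 = (-0.3015, 0.9045, -0.3015).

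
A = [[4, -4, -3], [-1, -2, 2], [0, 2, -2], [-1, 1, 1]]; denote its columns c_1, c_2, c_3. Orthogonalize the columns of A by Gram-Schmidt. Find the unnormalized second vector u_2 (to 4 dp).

u_2 = (-0.6667, -2.8333, 2.0000, 0.1667)

e_1 = c_1/‖c_1‖ = (4, -1, 0, -1)/4.2426 = (0.9428, -0.2357, 0.0000, -0.2357).
r_{12} = e_1·c_2 = -3.5355.
u_2 = c_2 + 3.5355·e_1 = (-0.6667, -2.8333, 2.0000, 0.1667).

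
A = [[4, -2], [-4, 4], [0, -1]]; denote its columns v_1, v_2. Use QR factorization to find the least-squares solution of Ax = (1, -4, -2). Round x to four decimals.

x = (0.3750, -0.3333)

e_1 = v_1/‖v_1‖ = (4, -4, 0)/5.6569 = (0.7071, -0.7071, 0.0000).
r_{12} = e_1·v_2 = -4.2426.
u_2 = v_2 + 4.2426·e_1 = (1.0000, 1.0000, -1.0000).
‖u_2‖ = 1.7321, so e_2 = (0.5774, 0.5774, -0.5774).
Qᵀb = (3.5355, -0.5774).
Back-substitute: x_2 = -0.5774/1.7321 = -0.3333.
x_1 = (3.5355 + 4.2426·(-0.3333))/5.6569 = 0.3750.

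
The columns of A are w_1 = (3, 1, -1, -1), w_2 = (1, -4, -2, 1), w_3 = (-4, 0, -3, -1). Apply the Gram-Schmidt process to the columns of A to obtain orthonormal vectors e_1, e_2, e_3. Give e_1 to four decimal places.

w_1 = (3, 1, -1, -1); ‖w_1‖ = 3.4641, so e_1 = (0.8660, 0.2887, -0.2887, -0.2887).

e_1 = (0.8660, 0.2887, -0.2887, -0.2887)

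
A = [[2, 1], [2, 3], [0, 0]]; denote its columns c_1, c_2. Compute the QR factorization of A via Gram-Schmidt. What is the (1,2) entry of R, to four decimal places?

r_{12} = 2.8284

c_1 = (2, 2, 0); ‖c_1‖ = 2.8284, so q_1 = (0.7071, 0.7071, 0.0000).
r_{12} = q_1·c_2 = 2.8284.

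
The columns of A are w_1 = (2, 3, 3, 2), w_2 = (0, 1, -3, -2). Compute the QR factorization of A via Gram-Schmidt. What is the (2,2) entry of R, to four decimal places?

r_{22} = 3.1865

w_1 = (2, 3, 3, 2); ‖w_1‖ = 5.0990, so q_1 = (0.3922, 0.5883, 0.5883, 0.3922).
q_1·w_2 = 0.3922·0 + 0.5883·1 + 0.5883·(-3) + 0.3922·(-2) = -1.9612.
u_2 = w_2 + 1.9612·q_1 = (0.7692, 2.1538, -1.8462, -1.2308).
r_{22} = ‖u_2‖ = 3.1865.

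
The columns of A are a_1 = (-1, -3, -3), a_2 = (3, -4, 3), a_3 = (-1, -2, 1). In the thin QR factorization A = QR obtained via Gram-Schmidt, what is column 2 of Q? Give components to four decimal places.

e_1 = a_1/‖a_1‖ = (-1, -3, -3)/4.3589 = (-0.2294, -0.6882, -0.6882).
r_{12} = e_1·a_2 = 0.0000.
u_2 = a_2 + 0.0000·e_1 = (3.0000, -4.0000, 3.0000).
‖u_2‖ = 5.8310, so e_2 = (0.5145, -0.6860, 0.5145).

e_2 = (0.5145, -0.6860, 0.5145)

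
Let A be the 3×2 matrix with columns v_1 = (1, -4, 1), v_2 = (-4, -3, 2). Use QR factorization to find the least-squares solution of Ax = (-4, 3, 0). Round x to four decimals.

v_1 = (1, -4, 1); ‖v_1‖ = 4.2426, so e_1 = (0.2357, -0.9428, 0.2357).
e_1·v_2 = 0.2357·(-4) + (-0.9428)·(-3) + 0.2357·2 = 2.3570.
u_2 = v_2 − 2.3570·e_1 = (-4.5556, -0.7778, 1.4444).
‖u_2‖ = 4.8419, so e_2 = (-0.9409, -0.1606, 0.2983).
Qᵀb = (-3.7712, 3.2815).
Back-substitute: x_2 = 3.2815/4.8419 = 0.6777.
x_1 = (-3.7712 − 2.3570·0.6777)/4.2426 = -1.2654.

x = (-1.2654, 0.6777)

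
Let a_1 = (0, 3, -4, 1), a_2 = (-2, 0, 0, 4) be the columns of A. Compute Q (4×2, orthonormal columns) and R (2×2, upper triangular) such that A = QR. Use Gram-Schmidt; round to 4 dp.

Q = [[0.0000, -0.4543], [0.5883, -0.1048], [-0.7845, 0.1398], [0.1961, 0.8736]], R = [[5.0990, 0.7845], [0.0000, 4.4028]]

a_1 = (0, 3, -4, 1); ‖a_1‖ = 5.0990, so q_1 = (0.0000, 0.5883, -0.7845, 0.1961).
q_1·a_2 = 0.0000·(-2) + 0.5883·0 + (-0.7845)·0 + 0.1961·4 = 0.7845.
u_2 = a_2 − 0.7845·q_1 = (-2.0000, -0.4615, 0.6154, 3.8462).
‖u_2‖ = 4.4028, so q_2 = (-0.4543, -0.1048, 0.1398, 0.8736).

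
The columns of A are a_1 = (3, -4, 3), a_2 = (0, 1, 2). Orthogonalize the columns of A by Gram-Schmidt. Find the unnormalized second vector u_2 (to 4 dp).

a_1 = (3, -4, 3); ‖a_1‖ = 5.8310, so q_1 = (0.5145, -0.6860, 0.5145).
q_1·a_2 = 0.5145·0 + (-0.6860)·1 + 0.5145·2 = 0.3430.
u_2 = a_2 − 0.3430·q_1 = (-0.1765, 1.2353, 1.8235).

u_2 = (-0.1765, 1.2353, 1.8235)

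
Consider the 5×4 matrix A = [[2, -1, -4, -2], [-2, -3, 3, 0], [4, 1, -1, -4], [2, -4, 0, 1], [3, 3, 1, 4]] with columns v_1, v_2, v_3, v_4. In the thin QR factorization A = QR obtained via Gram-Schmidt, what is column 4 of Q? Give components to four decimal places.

e_1 = v_1/‖v_1‖ = (2, -2, 4, 2, 3)/6.0828 = (0.3288, -0.3288, 0.6576, 0.3288, 0.4932).
r_{12} = e_1·v_2 = 1.4796.
u_2 = v_2 − 1.4796·e_1 = (-1.4865, -2.5135, 0.0270, -4.4865, 2.2703).
‖u_2‖ = 5.8147, so e_2 = (-0.2556, -0.4323, 0.0046, -0.7716, 0.3904).
r_{13} = e_1·v_3 = -2.4660; r_{23} = e_2·v_3 = 0.1116.
u_3 = v_3 + 2.4660·e_1 − 0.1116·e_2 = (-3.1607, 2.2374, 0.6211, 0.8969, 2.1727).
‖u_3‖ = 4.5724, so e_3 = (-0.6913, 0.4893, 0.1358, 0.1962, 0.4752).
r_{14} = e_1·v_4 = -0.9864; r_{24} = e_2·v_4 = 1.2829; r_{34} = e_3·v_4 = 2.9360.
u_4 = v_4 + 0.9864·e_1 − 1.2829·e_2 − 2.9360·e_3 = (0.6818, -1.2065, -3.7561, 1.7382, 2.5905).
‖u_4‖ = 5.0755, so e_4 = (0.1343, -0.2377, -0.7400, 0.3425, 0.5104).

e_4 = (0.1343, -0.2377, -0.7400, 0.3425, 0.5104)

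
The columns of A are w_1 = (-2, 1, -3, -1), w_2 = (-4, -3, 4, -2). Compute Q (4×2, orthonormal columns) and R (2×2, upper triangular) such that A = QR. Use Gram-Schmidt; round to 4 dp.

w_1 = (-2, 1, -3, -1); ‖w_1‖ = 3.8730, so e_1 = (-0.5164, 0.2582, -0.7746, -0.2582).
e_1·w_2 = (-0.5164)·(-4) + 0.2582·(-3) + (-0.7746)·4 + (-0.2582)·(-2) = -1.2910.
u_2 = w_2 + 1.2910·e_1 = (-4.6667, -2.6667, 3.0000, -2.3333).
‖u_2‖ = 6.5828, so e_2 = (-0.7089, -0.4051, 0.4557, -0.3545).

Q = [[-0.5164, -0.7089], [0.2582, -0.4051], [-0.7746, 0.4557], [-0.2582, -0.3545]], R = [[3.8730, -1.2910], [0.0000, 6.5828]]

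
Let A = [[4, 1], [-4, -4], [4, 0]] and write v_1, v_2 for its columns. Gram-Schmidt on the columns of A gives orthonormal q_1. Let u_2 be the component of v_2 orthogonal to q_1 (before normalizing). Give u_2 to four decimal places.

v_1 = (4, -4, 4); ‖v_1‖ = 6.9282, so q_1 = (0.5774, -0.5774, 0.5774).
q_1·v_2 = 0.5774·1 + (-0.5774)·(-4) + 0.5774·0 = 2.8868.
u_2 = v_2 − 2.8868·q_1 = (-0.6667, -2.3333, -1.6667).

u_2 = (-0.6667, -2.3333, -1.6667)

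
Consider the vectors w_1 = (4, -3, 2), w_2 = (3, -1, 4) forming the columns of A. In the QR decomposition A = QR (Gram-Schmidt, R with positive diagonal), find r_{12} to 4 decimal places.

r_{12} = 4.2710

w_1 = (4, -3, 2); ‖w_1‖ = 5.3852, so e_1 = (0.7428, -0.5571, 0.3714).
r_{12} = e_1·w_2 = 4.2710.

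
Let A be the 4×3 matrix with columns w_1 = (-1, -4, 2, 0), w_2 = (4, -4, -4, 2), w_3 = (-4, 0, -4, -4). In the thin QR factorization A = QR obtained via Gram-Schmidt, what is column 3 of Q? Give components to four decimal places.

q_1 = w_1/‖w_1‖ = (-1, -4, 2, 0)/4.5826 = (-0.2182, -0.8729, 0.4364, 0.0000).
r_{12} = q_1·w_2 = 0.8729.
u_2 = w_2 − 0.8729·q_1 = (4.1905, -3.2381, -4.3810, 2.0000).
‖u_2‖ = 7.1581, so q_2 = (0.5854, -0.4524, -0.6120, 0.2794).
r_{13} = q_1·w_3 = -0.8729; r_{23} = q_2·w_3 = -1.0112.
u_3 = w_3 + 0.8729·q_1 + 1.0112·q_2 = (-3.5985, -1.2193, -4.2379, -3.7175).
‖u_3‖ = 6.7982, so q_3 = (-0.5293, -0.1794, -0.6234, -0.5468).

q_3 = (-0.5293, -0.1794, -0.6234, -0.5468)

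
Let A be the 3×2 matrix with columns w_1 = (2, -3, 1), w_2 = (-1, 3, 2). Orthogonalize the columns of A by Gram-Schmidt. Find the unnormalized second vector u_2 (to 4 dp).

w_1 = (2, -3, 1); ‖w_1‖ = 3.7417, so q_1 = (0.5345, -0.8018, 0.2673).
q_1·w_2 = 0.5345·(-1) + (-0.8018)·3 + 0.2673·2 = -2.4054.
u_2 = w_2 + 2.4054·q_1 = (0.2857, 1.0714, 2.6429).

u_2 = (0.2857, 1.0714, 2.6429)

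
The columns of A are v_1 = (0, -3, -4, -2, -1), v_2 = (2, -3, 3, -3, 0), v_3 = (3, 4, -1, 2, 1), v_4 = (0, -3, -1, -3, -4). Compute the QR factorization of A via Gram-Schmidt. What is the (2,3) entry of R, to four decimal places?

r_{23} = -2.4726

v_1 = (0, -3, -4, -2, -1); ‖v_1‖ = 5.4772, so q_1 = (0.0000, -0.5477, -0.7303, -0.3651, -0.1826).
q_1·v_2 = 0.0000·2 + (-0.5477)·(-3) + (-0.7303)·3 + (-0.3651)·(-3) + (-0.1826)·0 = 0.5477.
u_2 = v_2 − 0.5477·q_1 = (2.0000, -2.7000, 3.4000, -2.8000, 0.1000).
‖u_2‖ = 5.5408, so q_2 = (0.3610, -0.4873, 0.6136, -0.5053, 0.0180).
r_{23} = q_2·v_3 = -2.4726.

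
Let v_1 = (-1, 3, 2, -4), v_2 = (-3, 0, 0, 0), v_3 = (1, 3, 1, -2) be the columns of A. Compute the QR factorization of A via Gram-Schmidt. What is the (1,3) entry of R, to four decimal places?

r_{13} = 3.2863

v_1 = (-1, 3, 2, -4); ‖v_1‖ = 5.4772, so e_1 = (-0.1826, 0.5477, 0.3651, -0.7303).
r_{13} = e_1·v_3 = 3.2863.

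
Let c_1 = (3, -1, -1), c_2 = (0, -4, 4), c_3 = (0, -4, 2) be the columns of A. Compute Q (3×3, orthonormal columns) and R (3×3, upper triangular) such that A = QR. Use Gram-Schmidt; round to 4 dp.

c_1 = (3, -1, -1); ‖c_1‖ = 3.3166, so e_1 = (0.9045, -0.3015, -0.3015).
e_1·c_2 = 0.9045·0 + (-0.3015)·(-4) + (-0.3015)·4 = 0.0000.
u_2 = c_2 + 0.0000·e_1 = (0.0000, -4.0000, 4.0000).
‖u_2‖ = 5.6569, so e_2 = (0.0000, -0.7071, 0.7071).
e_1·c_3 = 0.9045·0 + (-0.3015)·(-4) + (-0.3015)·2 = 0.6030; e_2·c_3 = 0.0000·0 + (-0.7071)·(-4) + 0.7071·2 = 4.2426.
u_3 = c_3 − 0.6030·e_1 − 4.2426·e_2 = (-0.5455, -0.8182, -0.8182).
‖u_3‖ = 1.2792, so e_3 = (-0.4264, -0.6396, -0.6396).

Q = [[0.9045, 0.0000, -0.4264], [-0.3015, -0.7071, -0.6396], [-0.3015, 0.7071, -0.6396]], R = [[3.3166, 0.0000, 0.6030], [0.0000, 5.6569, 4.2426], [0.0000, 0.0000, 1.2792]]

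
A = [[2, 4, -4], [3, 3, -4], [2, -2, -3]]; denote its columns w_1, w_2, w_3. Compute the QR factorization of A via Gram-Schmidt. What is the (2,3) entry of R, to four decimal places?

q_1 = w_1/‖w_1‖ = (2, 3, 2)/4.1231 = (0.4851, 0.7276, 0.4851).
r_{12} = q_1·w_2 = 3.1530.
u_2 = w_2 − 3.1530·q_1 = (2.4706, 0.7059, -3.5294).
‖u_2‖ = 4.3656, so q_2 = (0.5659, 0.1617, -0.8085).
r_{23} = q_2·w_3 = -0.4851.

r_{23} = -0.4851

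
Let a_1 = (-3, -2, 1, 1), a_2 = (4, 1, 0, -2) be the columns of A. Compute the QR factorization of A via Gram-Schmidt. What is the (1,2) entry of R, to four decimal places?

a_1 = (-3, -2, 1, 1); ‖a_1‖ = 3.8730, so e_1 = (-0.7746, -0.5164, 0.2582, 0.2582).
r_{12} = e_1·a_2 = -4.1312.

r_{12} = -4.1312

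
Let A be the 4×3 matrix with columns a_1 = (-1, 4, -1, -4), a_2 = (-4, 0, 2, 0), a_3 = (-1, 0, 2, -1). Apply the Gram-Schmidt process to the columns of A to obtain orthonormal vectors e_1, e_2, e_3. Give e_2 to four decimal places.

e_2 = (-0.8839, -0.0528, 0.4617, 0.0528)

a_1 = (-1, 4, -1, -4); ‖a_1‖ = 5.8310, so e_1 = (-0.1715, 0.6860, -0.1715, -0.6860).
e_1·a_2 = (-0.1715)·(-4) + 0.6860·0 + (-0.1715)·2 + (-0.6860)·0 = 0.3430.
u_2 = a_2 − 0.3430·e_1 = (-3.9412, -0.2353, 2.0588, 0.2353).
‖u_2‖ = 4.4590, so e_2 = (-0.8839, -0.0528, 0.4617, 0.0528).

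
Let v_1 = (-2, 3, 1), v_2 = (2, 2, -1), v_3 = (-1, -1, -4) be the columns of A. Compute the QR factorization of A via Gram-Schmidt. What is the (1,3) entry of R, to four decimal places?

r_{13} = -1.3363

v_1 = (-2, 3, 1); ‖v_1‖ = 3.7417, so e_1 = (-0.5345, 0.8018, 0.2673).
r_{13} = e_1·v_3 = -1.3363.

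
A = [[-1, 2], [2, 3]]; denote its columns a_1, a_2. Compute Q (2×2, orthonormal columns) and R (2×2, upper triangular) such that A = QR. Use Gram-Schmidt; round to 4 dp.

a_1 = (-1, 2); ‖a_1‖ = 2.2361, so q_1 = (-0.4472, 0.8944).
q_1·a_2 = (-0.4472)·2 + 0.8944·3 = 1.7889.
u_2 = a_2 − 1.7889·q_1 = (2.8000, 1.4000).
‖u_2‖ = 3.1305, so q_2 = (0.8944, 0.4472).

Q = [[-0.4472, 0.8944], [0.8944, 0.4472]], R = [[2.2361, 1.7889], [0.0000, 3.1305]]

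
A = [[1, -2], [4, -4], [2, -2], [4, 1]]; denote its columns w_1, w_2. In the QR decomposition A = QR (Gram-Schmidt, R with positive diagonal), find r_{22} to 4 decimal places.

r_{22} = 4.0303

w_1 = (1, 4, 2, 4); ‖w_1‖ = 6.0828, so q_1 = (0.1644, 0.6576, 0.3288, 0.6576).
q_1·w_2 = 0.1644·(-2) + 0.6576·(-4) + 0.3288·(-2) + 0.6576·1 = -2.9592.
u_2 = w_2 + 2.9592·q_1 = (-1.5135, -2.0541, -1.0270, 2.9459).
r_{22} = ‖u_2‖ = 4.0303.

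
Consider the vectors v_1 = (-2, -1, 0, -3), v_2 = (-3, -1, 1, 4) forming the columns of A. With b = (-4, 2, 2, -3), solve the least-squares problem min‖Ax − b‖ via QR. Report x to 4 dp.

q_1 = v_1/‖v_1‖ = (-2, -1, 0, -3)/3.7417 = (-0.5345, -0.2673, 0.0000, -0.8018).
r_{12} = q_1·v_2 = -1.3363.
u_2 = v_2 + 1.3363·q_1 = (-3.7143, -1.3571, 1.0000, 2.9286).
‖u_2‖ = 5.0214, so q_2 = (-0.7397, -0.2703, 0.1991, 0.5832).
Qᵀb = (4.0089, 1.0669).
Back-substitute: x_2 = 1.0669/5.0214 = 0.2125.
x_1 = (4.0089 + 1.3363·0.2125)/3.7417 = 1.1473.

x = (1.1473, 0.2125)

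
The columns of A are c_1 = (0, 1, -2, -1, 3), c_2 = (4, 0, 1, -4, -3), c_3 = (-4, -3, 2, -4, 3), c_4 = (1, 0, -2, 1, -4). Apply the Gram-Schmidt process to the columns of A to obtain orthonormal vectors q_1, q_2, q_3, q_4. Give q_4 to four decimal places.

c_1 = (0, 1, -2, -1, 3); ‖c_1‖ = 3.8730, so q_1 = (0.0000, 0.2582, -0.5164, -0.2582, 0.7746).
q_1·c_2 = 0.0000·4 + 0.2582·0 + (-0.5164)·1 + (-0.2582)·(-4) + 0.7746·(-3) = -1.8074.
u_2 = c_2 + 1.8074·q_1 = (4.0000, 0.4667, 0.0667, -4.4667, -1.6000).
‖u_2‖ = 6.2236, so q_2 = (0.6427, 0.0750, 0.0107, -0.7177, -0.2571).
q_1·c_3 = 0.0000·(-4) + 0.2582·(-3) + (-0.5164)·2 + (-0.2582)·(-4) + 0.7746·3 = 1.5492; q_2·c_3 = 0.6427·(-4) + 0.0750·(-3) + 0.0107·2 + (-0.7177)·(-4) + (-0.2571)·3 = -0.6748.
u_3 = c_3 − 1.5492·q_1 + 0.6748·q_2 = (-3.5663, -3.3494, 2.8072, -4.0843, 1.6265).
‖u_3‖ = 7.1515, so q_3 = (-0.4987, -0.4683, 0.3925, -0.5711, 0.2274).
q_1·c_4 = 0.0000·1 + 0.2582·0 + (-0.5164)·(-2) + (-0.2582)·1 + 0.7746·(-4) = -2.3238; q_2·c_4 = 0.6427·1 + 0.0750·0 + 0.0107·(-2) + (-0.7177)·1 + (-0.2571)·(-4) = 0.9319; q_3·c_4 = (-0.4987)·1 + (-0.4683)·0 + 0.3925·(-2) + (-0.5711)·1 + 0.2274·(-4) = -2.7646.
u_4 = c_4 + 2.3238·q_1 − 0.9319·q_2 + 2.7646·q_3 = (-0.9776, -0.7647, -2.1248, -0.5100, -1.3317).
‖u_4‖ = 2.8440, so q_4 = (-0.3437, -0.2689, -0.7471, -0.1793, -0.4682).

q_4 = (-0.3437, -0.2689, -0.7471, -0.1793, -0.4682)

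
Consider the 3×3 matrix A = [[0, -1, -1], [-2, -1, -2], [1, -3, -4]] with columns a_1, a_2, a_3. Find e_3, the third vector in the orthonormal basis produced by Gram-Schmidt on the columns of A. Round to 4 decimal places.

a_1 = (0, -2, 1); ‖a_1‖ = 2.2361, so e_1 = (0.0000, -0.8944, 0.4472).
e_1·a_2 = 0.0000·(-1) + (-0.8944)·(-1) + 0.4472·(-3) = -0.4472.
u_2 = a_2 + 0.4472·e_1 = (-1.0000, -1.4000, -2.8000).
‖u_2‖ = 3.2863, so e_2 = (-0.3043, -0.4260, -0.8520).
e_1·a_3 = 0.0000·(-1) + (-0.8944)·(-2) + 0.4472·(-4) = 0.0000; e_2·a_3 = (-0.3043)·(-1) + (-0.4260)·(-2) + (-0.8520)·(-4) = 4.5644.
u_3 = a_3 + 0.0000·e_1 − 4.5644·e_2 = (0.3889, -0.0556, -0.1111).
‖u_3‖ = 0.4082, so e_3 = (0.9526, -0.1361, -0.2722).

e_3 = (0.9526, -0.1361, -0.2722)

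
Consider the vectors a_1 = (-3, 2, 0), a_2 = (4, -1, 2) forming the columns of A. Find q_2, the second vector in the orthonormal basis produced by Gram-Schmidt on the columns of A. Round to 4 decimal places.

a_1 = (-3, 2, 0); ‖a_1‖ = 3.6056, so q_1 = (-0.8321, 0.5547, 0.0000).
q_1·a_2 = (-0.8321)·4 + 0.5547·(-1) + 0.0000·2 = -3.8829.
u_2 = a_2 + 3.8829·q_1 = (0.7692, 1.1538, 2.0000).
‖u_2‖ = 2.4337, so q_2 = (0.3161, 0.4741, 0.8218).

q_2 = (0.3161, 0.4741, 0.8218)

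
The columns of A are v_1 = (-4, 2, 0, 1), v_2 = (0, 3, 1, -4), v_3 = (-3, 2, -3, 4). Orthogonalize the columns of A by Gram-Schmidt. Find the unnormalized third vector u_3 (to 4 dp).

u_3 = (1.0295, 1.7177, -2.4225, 0.6827)

v_1 = (-4, 2, 0, 1); ‖v_1‖ = 4.5826, so e_1 = (-0.8729, 0.4364, 0.0000, 0.2182).
e_1·v_2 = (-0.8729)·0 + 0.4364·3 + 0.0000·1 + 0.2182·(-4) = 0.4364.
u_2 = v_2 − 0.4364·e_1 = (0.3810, 2.8095, 1.0000, -4.0952).
‖u_2‖ = 5.0803, so e_2 = (0.0750, 0.5530, 0.1968, -0.8061).
e_1·v_3 = (-0.8729)·(-3) + 0.4364·2 + 0.0000·(-3) + 0.2182·4 = 4.3644; e_2·v_3 = 0.0750·(-3) + 0.5530·2 + 0.1968·(-3) + (-0.8061)·4 = -2.9338.
u_3 = v_3 − 4.3644·e_1 + 2.9338·e_2 = (1.0295, 1.7177, -2.4225, 0.6827).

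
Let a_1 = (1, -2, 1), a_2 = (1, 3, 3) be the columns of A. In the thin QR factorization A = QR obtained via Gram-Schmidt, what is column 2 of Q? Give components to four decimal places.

a_1 = (1, -2, 1); ‖a_1‖ = 2.4495, so e_1 = (0.4082, -0.8165, 0.4082).
e_1·a_2 = 0.4082·1 + (-0.8165)·3 + 0.4082·3 = -0.8165.
u_2 = a_2 + 0.8165·e_1 = (1.3333, 2.3333, 3.3333).
‖u_2‖ = 4.2817, so e_2 = (0.3114, 0.5449, 0.7785).

e_2 = (0.3114, 0.5449, 0.7785)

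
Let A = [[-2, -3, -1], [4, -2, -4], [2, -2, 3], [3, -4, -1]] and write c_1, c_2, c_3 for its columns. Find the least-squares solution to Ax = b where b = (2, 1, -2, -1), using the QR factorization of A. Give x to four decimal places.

x = (-0.4490, -0.0923, -0.5596)

q_1 = c_1/‖c_1‖ = (-2, 4, 2, 3)/5.7446 = (-0.3482, 0.6963, 0.3482, 0.5222).
r_{12} = q_1·c_2 = -3.1334.
u_2 = c_2 + 3.1334·q_1 = (-4.0909, 0.1818, -0.9091, -2.3636).
‖u_2‖ = 4.8148, so q_2 = (-0.8497, 0.0378, -0.1888, -0.4909).
r_{13} = q_1·c_3 = -1.9149; r_{23} = q_2·c_3 = 0.6231.
u_3 = c_3 + 1.9149·q_1 − 0.6231·q_2 = (-1.1373, -2.6902, 3.7843, 0.3059).
‖u_3‖ = 4.7901, so q_3 = (-0.2374, -0.5616, 0.7900, 0.0639).
Qᵀb = (-1.2185, -0.7930, -2.6804).
Back-substitute: x_3 = -2.6804/4.7901 = -0.5596.
x_2 = (-0.7930 − 0.6231·(-0.5596))/4.8148 = -0.0923.
x_1 = (-1.2185 + 3.1334·(-0.0923) + 1.9149·(-0.5596))/5.7446 = -0.4490.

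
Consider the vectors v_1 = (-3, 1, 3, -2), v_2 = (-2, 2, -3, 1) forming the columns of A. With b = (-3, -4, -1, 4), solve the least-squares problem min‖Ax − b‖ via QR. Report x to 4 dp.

v_1 = (-3, 1, 3, -2); ‖v_1‖ = 4.7958, so e_1 = (-0.6255, 0.2085, 0.6255, -0.4170).
e_1·v_2 = (-0.6255)·(-2) + 0.2085·2 + 0.6255·(-3) + (-0.4170)·1 = -0.6255.
u_2 = v_2 + 0.6255·e_1 = (-2.3913, 2.1304, -2.6087, 0.7391).
‖u_2‖ = 4.1963, so e_2 = (-0.5699, 0.5077, -0.6217, 0.1761).
Qᵀb = (-1.2511, 1.0050).
Back-substitute: x_2 = 1.0050/4.1963 = 0.2395.
x_1 = (-1.2511 + 0.6255·0.2395)/4.7958 = -0.2296.

x = (-0.2296, 0.2395)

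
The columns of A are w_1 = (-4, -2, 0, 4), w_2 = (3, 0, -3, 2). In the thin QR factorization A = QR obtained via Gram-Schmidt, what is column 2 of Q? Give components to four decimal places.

q_2 = (0.5504, -0.0479, -0.6462, 0.5265)

q_1 = w_1/‖w_1‖ = (-4, -2, 0, 4)/6.0000 = (-0.6667, -0.3333, 0.0000, 0.6667).
r_{12} = q_1·w_2 = -0.6667.
u_2 = w_2 + 0.6667·q_1 = (2.5556, -0.2222, -3.0000, 2.4444).
‖u_2‖ = 4.6428, so q_2 = (0.5504, -0.0479, -0.6462, 0.5265).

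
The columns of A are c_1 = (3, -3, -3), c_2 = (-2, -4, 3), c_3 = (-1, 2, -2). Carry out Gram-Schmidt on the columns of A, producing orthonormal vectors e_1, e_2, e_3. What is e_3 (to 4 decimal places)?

e_3 = (-0.7548, -0.1078, -0.6470)

c_1 = (3, -3, -3); ‖c_1‖ = 5.1962, so e_1 = (0.5774, -0.5774, -0.5774).
e_1·c_2 = 0.5774·(-2) + (-0.5774)·(-4) + (-0.5774)·3 = -0.5774.
u_2 = c_2 + 0.5774·e_1 = (-1.6667, -4.3333, 2.6667).
‖u_2‖ = 5.3541, so e_2 = (-0.3113, -0.8093, 0.4981).
e_1·c_3 = 0.5774·(-1) + (-0.5774)·2 + (-0.5774)·(-2) = -0.5774; e_2·c_3 = (-0.3113)·(-1) + (-0.8093)·2 + 0.4981·(-2) = -2.3035.
u_3 = c_3 + 0.5774·e_1 + 2.3035·e_2 = (-1.3837, -0.1977, -1.1860).
‖u_3‖ = 1.8332, so e_3 = (-0.7548, -0.1078, -0.6470).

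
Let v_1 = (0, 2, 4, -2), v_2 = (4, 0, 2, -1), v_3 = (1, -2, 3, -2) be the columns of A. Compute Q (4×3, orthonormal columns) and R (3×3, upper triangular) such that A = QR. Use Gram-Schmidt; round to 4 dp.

v_1 = (0, 2, 4, -2); ‖v_1‖ = 4.8990, so q_1 = (0.0000, 0.4082, 0.8165, -0.4082).
q_1·v_2 = 0.0000·4 + 0.4082·0 + 0.8165·2 + (-0.4082)·(-1) = 2.0412.
u_2 = v_2 − 2.0412·q_1 = (4.0000, -0.8333, 0.3333, -0.1667).
‖u_2‖ = 4.1028, so q_2 = (0.9749, -0.2031, 0.0812, -0.0406).
q_1·v_3 = 0.0000·1 + 0.4082·(-2) + 0.8165·3 + (-0.4082)·(-2) = 2.4495; q_2·v_3 = 0.9749·1 + (-0.2031)·(-2) + 0.0812·3 + (-0.0406)·(-2) = 1.7061.
u_3 = v_3 − 2.4495·q_1 − 1.7061·q_2 = (-0.6634, -2.6535, 0.8614, -0.9307).
‖u_3‖ = 3.0148, so q_3 = (-0.2200, -0.8801, 0.2857, -0.3087).

Q = [[0.0000, 0.9749, -0.2200], [0.4082, -0.2031, -0.8801], [0.8165, 0.0812, 0.2857], [-0.4082, -0.0406, -0.3087]], R = [[4.8990, 2.0412, 2.4495], [0.0000, 4.1028, 1.7061], [0.0000, 0.0000, 3.0148]]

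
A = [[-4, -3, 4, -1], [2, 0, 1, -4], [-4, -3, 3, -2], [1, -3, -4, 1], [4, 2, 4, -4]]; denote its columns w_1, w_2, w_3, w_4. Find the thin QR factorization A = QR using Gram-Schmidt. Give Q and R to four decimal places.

Q = [[-0.5494, -0.2086, 0.4605, 0.3699], [0.2747, -0.2813, 0.2804, -0.7572], [-0.5494, -0.2086, 0.3210, -0.3753], [0.1374, -0.9119, -0.3034, 0.2179], [0.5494, -0.0485, 0.7171, 0.3187]], R = [[7.2801, 3.9835, -1.9230, -1.5110], [0.0000, 3.8900, 1.7122, 1.0331], [0.0000, 0.0000, 7.1673, -5.3960], [0.0000, 0.0000, 0.0000, 2.3523]]

e_1 = w_1/‖w_1‖ = (-4, 2, -4, 1, 4)/7.2801 = (-0.5494, 0.2747, -0.5494, 0.1374, 0.5494).
r_{12} = e_1·w_2 = 3.9835.
u_2 = w_2 − 3.9835·e_1 = (-0.8113, -1.0943, -0.8113, -3.5472, -0.1887).
‖u_2‖ = 3.8900, so e_2 = (-0.2086, -0.2813, -0.2086, -0.9119, -0.0485).
r_{13} = e_1·w_3 = -1.9230; r_{23} = e_2·w_3 = 1.7122.
u_3 = w_3 + 1.9230·e_1 − 1.7122·e_2 = (3.3005, 2.0100, 2.3005, -2.1746, 5.1397).
‖u_3‖ = 7.1673, so e_3 = (0.4605, 0.2804, 0.3210, -0.3034, 0.7171).
r_{14} = e_1·w_4 = -1.5110; r_{24} = e_2·w_4 = 1.0331; r_{34} = e_3·w_4 = -5.3960.
u_4 = w_4 + 1.5110·e_1 − 1.0331·e_2 + 5.3960·e_3 = (0.8701, -1.7810, -0.8828, 0.5125, 0.7497).
‖u_4‖ = 2.3523, so e_4 = (0.3699, -0.7572, -0.3753, 0.2179, 0.3187).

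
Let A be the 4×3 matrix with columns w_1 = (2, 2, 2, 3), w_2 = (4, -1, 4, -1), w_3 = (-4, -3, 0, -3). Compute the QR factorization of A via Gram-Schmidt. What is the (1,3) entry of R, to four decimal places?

r_{13} = -5.0190

e_1 = w_1/‖w_1‖ = (2, 2, 2, 3)/4.5826 = (0.4364, 0.4364, 0.4364, 0.6547).
r_{13} = e_1·w_3 = -5.0190.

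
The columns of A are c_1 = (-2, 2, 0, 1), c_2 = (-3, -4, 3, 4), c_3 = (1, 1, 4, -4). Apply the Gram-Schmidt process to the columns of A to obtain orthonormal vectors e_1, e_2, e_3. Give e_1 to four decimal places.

e_1 = (-0.6667, 0.6667, 0.0000, 0.3333)

c_1 = (-2, 2, 0, 1); ‖c_1‖ = 3.0000, so e_1 = (-0.6667, 0.6667, 0.0000, 0.3333).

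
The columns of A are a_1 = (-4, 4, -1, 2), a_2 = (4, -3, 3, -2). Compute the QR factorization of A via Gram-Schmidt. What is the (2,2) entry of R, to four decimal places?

r_{22} = 2.2118

q_1 = a_1/‖a_1‖ = (-4, 4, -1, 2)/6.0828 = (-0.6576, 0.6576, -0.1644, 0.3288).
r_{12} = q_1·a_2 = -5.7540.
u_2 = a_2 + 5.7540·q_1 = (0.2162, 0.7838, 2.0541, -0.1081).
r_{22} = ‖u_2‖ = 2.2118.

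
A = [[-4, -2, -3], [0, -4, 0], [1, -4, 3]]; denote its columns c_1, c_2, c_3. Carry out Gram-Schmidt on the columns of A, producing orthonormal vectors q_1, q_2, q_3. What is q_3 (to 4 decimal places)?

c_1 = (-4, 0, 1); ‖c_1‖ = 4.1231, so q_1 = (-0.9701, 0.0000, 0.2425).
q_1·c_2 = (-0.9701)·(-2) + 0.0000·(-4) + 0.2425·(-4) = 0.9701.
u_2 = c_2 − 0.9701·q_1 = (-1.0588, -4.0000, -4.2353).
‖u_2‖ = 5.9210, so q_2 = (-0.1788, -0.6756, -0.7153).
q_1·c_3 = (-0.9701)·(-3) + 0.0000·0 + 0.2425·3 = 3.6380; q_2·c_3 = (-0.1788)·(-3) + (-0.6756)·0 + (-0.7153)·3 = -1.6094.
u_3 = c_3 − 3.6380·q_1 + 1.6094·q_2 = (0.2416, -1.0872, 0.9664).
‖u_3‖ = 1.4746, so q_3 = (0.1638, -0.7373, 0.6554).

q_3 = (0.1638, -0.7373, 0.6554)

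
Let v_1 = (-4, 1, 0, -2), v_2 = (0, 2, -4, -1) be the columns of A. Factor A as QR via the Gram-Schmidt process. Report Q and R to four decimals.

Q = [[-0.8729, 0.1694], [0.2182, 0.4022], [0.0000, -0.8892], [-0.4364, -0.1376]], R = [[4.5826, 0.8729], [0.0000, 4.4987]]

v_1 = (-4, 1, 0, -2); ‖v_1‖ = 4.5826, so e_1 = (-0.8729, 0.2182, 0.0000, -0.4364).
e_1·v_2 = (-0.8729)·0 + 0.2182·2 + 0.0000·(-4) + (-0.4364)·(-1) = 0.8729.
u_2 = v_2 − 0.8729·e_1 = (0.7619, 1.8095, -4.0000, -0.6190).
‖u_2‖ = 4.4987, so e_2 = (0.1694, 0.4022, -0.8892, -0.1376).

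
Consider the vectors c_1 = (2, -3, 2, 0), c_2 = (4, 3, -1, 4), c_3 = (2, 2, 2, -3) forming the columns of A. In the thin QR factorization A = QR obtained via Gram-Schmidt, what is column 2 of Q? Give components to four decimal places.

q_1 = c_1/‖c_1‖ = (2, -3, 2, 0)/4.1231 = (0.4851, -0.7276, 0.4851, 0.0000).
r_{12} = q_1·c_2 = -0.7276.
u_2 = c_2 + 0.7276·q_1 = (4.3529, 2.4706, -0.6471, 4.0000).
‖u_2‖ = 6.4398, so q_2 = (0.6759, 0.3836, -0.1005, 0.6211).

q_2 = (0.6759, 0.3836, -0.1005, 0.6211)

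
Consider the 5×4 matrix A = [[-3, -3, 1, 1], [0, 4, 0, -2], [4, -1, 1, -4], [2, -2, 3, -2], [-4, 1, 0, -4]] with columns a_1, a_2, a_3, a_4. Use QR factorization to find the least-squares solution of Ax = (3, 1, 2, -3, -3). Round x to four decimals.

a_1 = (-3, 0, 4, 2, -4); ‖a_1‖ = 6.7082, so q_1 = (-0.4472, 0.0000, 0.5963, 0.2981, -0.5963).
q_1·a_2 = (-0.4472)·(-3) + 0.0000·4 + 0.5963·(-1) + 0.2981·(-2) + (-0.5963)·1 = -0.4472.
u_2 = a_2 + 0.4472·q_1 = (-3.2000, 4.0000, -0.7333, -1.8667, 0.7333).
‖u_2‖ = 5.5498, so q_2 = (-0.5766, 0.7207, -0.1321, -0.3363, 0.1321).
q_1·a_3 = (-0.4472)·1 + 0.0000·0 + 0.5963·1 + 0.2981·3 + (-0.5963)·0 = 1.0435; q_2·a_3 = (-0.5766)·1 + 0.7207·0 + (-0.1321)·1 + (-0.3363)·3 + 0.1321·0 = -1.7178.
u_3 = a_3 − 1.0435·q_1 + 1.7178·q_2 = (0.4762, 1.2381, 0.1508, 2.1111, 0.8492).
‖u_3‖ = 2.6382, so q_3 = (0.1805, 0.4693, 0.0572, 0.8002, 0.3219).
q_1·a_4 = (-0.4472)·1 + 0.0000·(-2) + 0.5963·(-4) + 0.2981·(-2) + (-0.5963)·(-4) = -1.0435; q_2·a_4 = (-0.5766)·1 + 0.7207·(-2) + (-0.1321)·(-4) + (-0.3363)·(-2) + 0.1321·(-4) = -1.3454; q_3·a_4 = 0.1805·1 + 0.4693·(-2) + 0.0572·(-4) + 0.8002·(-2) + 0.3219·(-4) = -3.8746.
u_4 = a_4 + 1.0435·q_1 + 1.3454·q_2 + 3.8746·q_3 = (0.4569, 0.7880, -3.3341, 0.9591, -3.1973).
‖u_4‖ = 4.8050, so q_4 = (0.0951, 0.1640, -0.6939, 0.1996, -0.6654).
Qᵀb = (0.7454, -0.6607, -2.2412, 0.4589).
Back-substitute: x_4 = 0.4589/4.8050 = 0.0955.
x_3 = (-2.2412 + 3.8746·0.0955)/2.6382 = -0.7092.
x_2 = (-0.6607 + 1.7178·(-0.7092) + 1.3454·0.0955)/5.5498 = -0.3154.
x_1 = (0.7454 + 0.4472·(-0.3154) − 1.0435·(-0.7092) + 1.0435·0.0955)/6.7082 = 0.2153.

x = (0.2153, -0.3154, -0.7092, 0.0955)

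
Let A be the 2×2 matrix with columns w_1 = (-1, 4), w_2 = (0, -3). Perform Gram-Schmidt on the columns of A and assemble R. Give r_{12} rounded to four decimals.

w_1 = (-1, 4); ‖w_1‖ = 4.1231, so q_1 = (-0.2425, 0.9701).
r_{12} = q_1·w_2 = -2.9104.

r_{12} = -2.9104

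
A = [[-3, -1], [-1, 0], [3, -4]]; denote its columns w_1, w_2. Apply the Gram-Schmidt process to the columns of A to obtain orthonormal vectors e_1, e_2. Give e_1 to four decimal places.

w_1 = (-3, -1, 3); ‖w_1‖ = 4.3589, so e_1 = (-0.6882, -0.2294, 0.6882).

e_1 = (-0.6882, -0.2294, 0.6882)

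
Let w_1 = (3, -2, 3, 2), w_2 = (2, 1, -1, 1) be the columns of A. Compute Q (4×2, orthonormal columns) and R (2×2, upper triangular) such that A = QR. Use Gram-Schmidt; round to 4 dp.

Q = [[0.5883, 0.6411], [-0.3922, 0.4771], [0.5883, -0.5219], [0.3922, 0.2982]], R = [[5.0990, 0.5883], [0.0000, 2.5795]]

w_1 = (3, -2, 3, 2); ‖w_1‖ = 5.0990, so e_1 = (0.5883, -0.3922, 0.5883, 0.3922).
e_1·w_2 = 0.5883·2 + (-0.3922)·1 + 0.5883·(-1) + 0.3922·1 = 0.5883.
u_2 = w_2 − 0.5883·e_1 = (1.6538, 1.2308, -1.3462, 0.7692).
‖u_2‖ = 2.5795, so e_2 = (0.6411, 0.4771, -0.5219, 0.2982).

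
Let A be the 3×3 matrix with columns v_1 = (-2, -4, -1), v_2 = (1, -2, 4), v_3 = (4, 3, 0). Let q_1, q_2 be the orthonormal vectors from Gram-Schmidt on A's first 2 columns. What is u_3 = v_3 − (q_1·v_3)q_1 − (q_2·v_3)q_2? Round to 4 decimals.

u_3 = (2.1007, -0.8169, -0.9336)

v_1 = (-2, -4, -1); ‖v_1‖ = 4.5826, so q_1 = (-0.4364, -0.8729, -0.2182).
q_1·v_2 = (-0.4364)·1 + (-0.8729)·(-2) + (-0.2182)·4 = 0.4364.
u_2 = v_2 − 0.4364·q_1 = (1.1905, -1.6190, 4.0952).
‖u_2‖ = 4.5617, so q_2 = (0.2610, -0.3549, 0.8977).
q_1·v_3 = (-0.4364)·4 + (-0.8729)·3 + (-0.2182)·0 = -4.3644; q_2·v_3 = 0.2610·4 + (-0.3549)·3 + 0.8977·0 = -0.0209.
u_3 = v_3 + 4.3644·q_1 + 0.0209·q_2 = (2.1007, -0.8169, -0.9336).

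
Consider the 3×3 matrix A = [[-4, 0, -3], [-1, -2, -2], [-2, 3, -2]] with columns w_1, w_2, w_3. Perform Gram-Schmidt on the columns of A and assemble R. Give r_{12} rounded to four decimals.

w_1 = (-4, -1, -2); ‖w_1‖ = 4.5826, so e_1 = (-0.8729, -0.2182, -0.4364).
r_{12} = e_1·w_2 = -0.8729.

r_{12} = -0.8729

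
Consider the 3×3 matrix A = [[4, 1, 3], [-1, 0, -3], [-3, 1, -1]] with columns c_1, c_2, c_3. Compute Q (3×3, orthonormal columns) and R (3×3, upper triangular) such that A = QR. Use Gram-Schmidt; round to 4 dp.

c_1 = (4, -1, -3); ‖c_1‖ = 5.0990, so e_1 = (0.7845, -0.1961, -0.5883).
e_1·c_2 = 0.7845·1 + (-0.1961)·0 + (-0.5883)·1 = 0.1961.
u_2 = c_2 − 0.1961·e_1 = (0.8462, 0.0385, 1.1154).
‖u_2‖ = 1.4005, so e_2 = (0.6042, 0.0275, 0.7964).
e_1·c_3 = 0.7845·3 + (-0.1961)·(-3) + (-0.5883)·(-1) = 3.5301; e_2·c_3 = 0.6042·3 + 0.0275·(-3) + 0.7964·(-1) = 0.9337.
u_3 = c_3 − 3.5301·e_1 − 0.9337·e_2 = (-0.3333, -2.3333, 0.3333).
‖u_3‖ = 2.3805, so e_3 = (-0.1400, -0.9802, 0.1400).

Q = [[0.7845, 0.6042, -0.1400], [-0.1961, 0.0275, -0.9802], [-0.5883, 0.7964, 0.1400]], R = [[5.0990, 0.1961, 3.5301], [0.0000, 1.4005, 0.9337], [0.0000, 0.0000, 2.3805]]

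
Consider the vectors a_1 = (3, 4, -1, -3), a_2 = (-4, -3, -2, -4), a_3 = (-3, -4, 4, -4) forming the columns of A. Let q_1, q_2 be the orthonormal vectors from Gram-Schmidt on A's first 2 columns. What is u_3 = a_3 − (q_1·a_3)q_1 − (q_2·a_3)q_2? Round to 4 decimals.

a_1 = (3, 4, -1, -3); ‖a_1‖ = 5.9161, so q_1 = (0.5071, 0.6761, -0.1690, -0.5071).
q_1·a_2 = 0.5071·(-4) + 0.6761·(-3) + (-0.1690)·(-2) + (-0.5071)·(-4) = -1.6903.
u_2 = a_2 + 1.6903·q_1 = (-3.1429, -1.8571, -2.2857, -4.8571).
‖u_2‖ = 6.4918, so q_2 = (-0.4841, -0.2861, -0.3521, -0.7482).
q_1·a_3 = 0.5071·(-3) + 0.6761·(-4) + (-0.1690)·4 + (-0.5071)·(-4) = -2.8735; q_2·a_3 = (-0.4841)·(-3) + (-0.2861)·(-4) + (-0.3521)·4 + (-0.7482)·(-4) = 4.1811.
u_3 = a_3 + 2.8735·q_1 − 4.1811·q_2 = (0.4814, -0.8610, 4.9864, -2.3288).

u_3 = (0.4814, -0.8610, 4.9864, -2.3288)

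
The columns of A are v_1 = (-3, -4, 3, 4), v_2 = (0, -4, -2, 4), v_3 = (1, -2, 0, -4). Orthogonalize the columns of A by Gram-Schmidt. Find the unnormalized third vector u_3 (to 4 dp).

u_3 = (0.4982, -3.0747, 0.2989, -2.9253)

v_1 = (-3, -4, 3, 4); ‖v_1‖ = 7.0711, so e_1 = (-0.4243, -0.5657, 0.4243, 0.5657).
e_1·v_2 = (-0.4243)·0 + (-0.5657)·(-4) + 0.4243·(-2) + 0.5657·4 = 3.6770.
u_2 = v_2 − 3.6770·e_1 = (1.5600, -1.9200, -3.5600, 1.9200).
‖u_2‖ = 4.7413, so e_2 = (0.3290, -0.4050, -0.7508, 0.4050).
e_1·v_3 = (-0.4243)·1 + (-0.5657)·(-2) + 0.4243·0 + 0.5657·(-4) = -1.5556; e_2·v_3 = 0.3290·1 + (-0.4050)·(-2) + (-0.7508)·0 + 0.4050·(-4) = -0.4809.
u_3 = v_3 + 1.5556·e_1 + 0.4809·e_2 = (0.4982, -3.0747, 0.2989, -2.9253).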